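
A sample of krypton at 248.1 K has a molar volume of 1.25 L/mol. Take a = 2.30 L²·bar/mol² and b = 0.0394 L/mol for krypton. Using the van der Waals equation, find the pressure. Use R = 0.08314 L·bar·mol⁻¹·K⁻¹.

P ≈ 15.57 bar

P = RT/(V_m − b) − a/V_m²
RT/(V_m − b) = (0.08314)(248.1)/(1.25 − 0.0394) = 20.627/1.2106 = 17.039 bar
a/V_m² = 2.30/(1.25)² = 1.4720 bar
P = 17.039 − 1.4720 = 15.57 bar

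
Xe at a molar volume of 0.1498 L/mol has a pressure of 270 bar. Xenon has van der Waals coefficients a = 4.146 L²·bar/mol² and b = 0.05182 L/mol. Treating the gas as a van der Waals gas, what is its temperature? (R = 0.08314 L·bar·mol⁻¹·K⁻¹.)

T ≈ 535.9 K

T = (P + a/V_m²)(V_m − b)/R
P + a/V_m² = 270 + 4.146/(0.1498)² = 454.76 bar
V_m − b = 0.1498 − 0.05182 = 0.097980 L/mol
T = (454.76)(0.097980)/0.08314 = 535.9 K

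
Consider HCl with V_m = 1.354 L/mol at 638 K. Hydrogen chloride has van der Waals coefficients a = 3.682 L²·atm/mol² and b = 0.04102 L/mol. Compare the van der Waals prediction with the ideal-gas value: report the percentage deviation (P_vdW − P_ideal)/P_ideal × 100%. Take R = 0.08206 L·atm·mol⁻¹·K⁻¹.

-2.07 %

Ideal: P_ideal = RT/V_m = (0.08206)(638)/1.354 = 38.6664 atm
vdW: P = RT/(V_m − b) − a/V_m² = 52.3543/1.31298 − 3.682/1.83332 = 39.8744 − 2.00838 = 37.8660 atm
% deviation = (37.8660 − 38.6664)/38.6664 × 100% = -2.07%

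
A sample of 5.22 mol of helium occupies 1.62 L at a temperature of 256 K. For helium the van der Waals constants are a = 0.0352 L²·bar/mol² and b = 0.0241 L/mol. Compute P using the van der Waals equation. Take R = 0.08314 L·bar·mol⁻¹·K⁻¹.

P ≈ 73.99 bar

P = nRT/(V − nb) − a n²/V²
nRT/(V − nb) = (5.22)(0.08314)(256)/(1.62 − 5.22×0.0241) = 111.10/1.4942 = 74.354 bar
a n²/V² = (0.0352)(5.22)²/(1.62)² = 0.36547 bar
P = 74.354 − 0.36547 = 73.99 bar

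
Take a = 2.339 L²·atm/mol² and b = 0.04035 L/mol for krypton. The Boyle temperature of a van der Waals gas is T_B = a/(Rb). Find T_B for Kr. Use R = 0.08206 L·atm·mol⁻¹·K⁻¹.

T_B ≈ 706.4 K

For a van der Waals gas the second virial coefficient B₂ = b − a/(RT) vanishes at T_B = a/(Rb).
T_B = 2.339/(0.08206×0.04035) = 2.339/0.0033111 = 706.4 K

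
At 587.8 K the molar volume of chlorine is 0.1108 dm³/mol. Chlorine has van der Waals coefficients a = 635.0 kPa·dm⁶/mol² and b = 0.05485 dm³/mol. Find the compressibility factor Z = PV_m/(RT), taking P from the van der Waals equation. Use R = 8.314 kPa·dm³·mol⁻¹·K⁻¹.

Z ≈ 0.8076

P = RT/(V_m − b) − a/V_m² = (8.314)(587.8)/(0.1108 − 0.05485) − 635.0/(0.1108)²
  = 4887.0/0.055950 − 51724 = 87346 − 51724 = 35622 kPa
Z = PV_m/(RT) = (35622)(0.1108)/((8.314)(587.8)) = 3946.9/4887.0 = 0.8076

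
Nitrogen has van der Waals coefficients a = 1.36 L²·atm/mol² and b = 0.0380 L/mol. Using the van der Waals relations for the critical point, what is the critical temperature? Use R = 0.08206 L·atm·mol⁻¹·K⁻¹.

T_c ≈ 129.2 K

For a van der Waals gas, T_c = 8a/(27Rb).
T_c = 8×1.36/(27×0.08206×0.0380) = 10.880/0.084194 = 129.2 K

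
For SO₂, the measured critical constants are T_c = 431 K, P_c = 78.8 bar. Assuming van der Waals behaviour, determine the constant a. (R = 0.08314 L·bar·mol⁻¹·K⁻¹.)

From T_c = 8a/(27Rb) and P_c = a/(27b²): a = 27 R² T_c²/(64 P_c).
a = 27×(0.08314)²×(431)²/(64×78.8) = 34669/5043.2 = 6.874 L²·bar/mol²

a ≈ 6.874 L²·bar/mol²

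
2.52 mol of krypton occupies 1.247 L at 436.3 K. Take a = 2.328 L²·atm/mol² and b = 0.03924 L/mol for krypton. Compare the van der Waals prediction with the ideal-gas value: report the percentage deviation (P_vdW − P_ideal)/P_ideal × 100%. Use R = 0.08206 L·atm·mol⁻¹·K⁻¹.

Ideal: P_ideal = nRT/V = (2.52)(0.08206)(436.3)/1.247 = 72.3520 atm
vdW: P = nRT/(V − nb) − a n²/V² = 90.2230/1.14812 − 14.7837/1.55501 = 78.5832 − 9.50714 = 69.0761 atm
% deviation = (69.0761 − 72.3520)/72.3520 × 100% = -4.53%

-4.53 %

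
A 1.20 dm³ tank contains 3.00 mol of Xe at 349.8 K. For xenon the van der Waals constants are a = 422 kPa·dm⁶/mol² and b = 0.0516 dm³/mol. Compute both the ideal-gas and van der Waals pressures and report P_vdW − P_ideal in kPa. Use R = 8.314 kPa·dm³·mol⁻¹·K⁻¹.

Ideal: P_ideal = nRT/V = (3.00)(8.314)(349.8)/1.20 = 7270.59 kPa
vdW: P = nRT/(V − nb) − a n²/V² = 8724.71/1.04520 − 3798.00/1.44000 = 8347.41 − 2637.50 = 5709.91 kPa
ΔP = 5709.91 − 7270.59 = -1561 kPa

ΔP ≈ -1561 kPa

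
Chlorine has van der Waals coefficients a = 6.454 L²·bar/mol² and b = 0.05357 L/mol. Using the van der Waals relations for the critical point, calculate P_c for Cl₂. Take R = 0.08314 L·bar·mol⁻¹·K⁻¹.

P_c ≈ 83.30 bar

For a van der Waals gas, P_c = a/(27b²).
P_c = 6.454/(27×(0.05357)²) = 6.454/0.077483 = 83.30 bar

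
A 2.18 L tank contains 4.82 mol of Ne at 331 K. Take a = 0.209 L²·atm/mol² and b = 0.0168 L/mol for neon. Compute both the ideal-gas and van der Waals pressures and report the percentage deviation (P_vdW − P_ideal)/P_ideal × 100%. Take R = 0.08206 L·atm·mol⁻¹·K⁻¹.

2.16 %

Ideal: P_ideal = nRT/V = (4.82)(0.08206)(331)/2.18 = 60.0551 atm
vdW: P = nRT/(V − nb) − a n²/V² = 130.920/2.09902 − 4.85557/4.75240 = 62.3720 − 1.02171 = 61.3503 atm
% deviation = (61.3503 − 60.0551)/60.0551 × 100% = 2.16%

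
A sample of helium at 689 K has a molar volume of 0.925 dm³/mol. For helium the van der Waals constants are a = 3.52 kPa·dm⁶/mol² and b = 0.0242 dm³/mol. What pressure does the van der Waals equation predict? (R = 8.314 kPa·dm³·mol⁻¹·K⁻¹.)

P = RT/(V_m − b) − a/V_m²
RT/(V_m − b) = (8.314)(689)/(0.925 − 0.0242) = 5728.3/0.90080 = 6359.1 kPa
a/V_m² = 3.52/(0.925)² = 4.1140 kPa
P = 6359.1 − 4.1140 = 6355 kPa

P ≈ 6355 kPa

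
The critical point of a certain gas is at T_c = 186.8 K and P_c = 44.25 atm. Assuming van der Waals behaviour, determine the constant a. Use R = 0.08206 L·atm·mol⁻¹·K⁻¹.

a ≈ 2.240 L²·atm/mol²

From T_c = 8a/(27Rb) and P_c = a/(27b²): a = 27 R² T_c²/(64 P_c).
a = 27×(0.08206)²×(186.8)²/(64×44.25) = 6344.3/2832.0 = 2.240 L²·atm/mol²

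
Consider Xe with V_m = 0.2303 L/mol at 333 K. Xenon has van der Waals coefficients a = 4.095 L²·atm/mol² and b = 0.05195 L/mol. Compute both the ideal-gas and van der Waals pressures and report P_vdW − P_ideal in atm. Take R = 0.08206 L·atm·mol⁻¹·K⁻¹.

ΔP ≈ -42.65 atm

Ideal: P_ideal = RT/V_m = (0.08206)(333)/0.2303 = 118.654 atm
vdW: P = RT/(V_m − b) − a/V_m² = 27.3260/0.178350 − 4.095/0.0530381 = 153.216 − 77.2086 = 76.007 atm
ΔP = 76.007 − 118.654 = -42.65 atm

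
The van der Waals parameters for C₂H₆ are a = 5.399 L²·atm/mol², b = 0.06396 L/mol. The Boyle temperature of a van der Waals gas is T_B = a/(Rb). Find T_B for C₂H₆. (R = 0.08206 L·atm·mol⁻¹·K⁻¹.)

T_B ≈ 1029 K

For a van der Waals gas the second virial coefficient B₂ = b − a/(RT) vanishes at T_B = a/(Rb).
T_B = 5.399/(0.08206×0.06396) = 5.399/0.0052486 = 1029 K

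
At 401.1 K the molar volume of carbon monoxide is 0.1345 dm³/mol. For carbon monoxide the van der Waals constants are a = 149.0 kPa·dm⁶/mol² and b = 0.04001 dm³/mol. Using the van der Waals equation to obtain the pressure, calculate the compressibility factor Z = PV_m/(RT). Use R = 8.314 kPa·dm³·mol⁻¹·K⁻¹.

Z ≈ 1.091

P = RT/(V_m − b) − a/V_m² = (8.314)(401.1)/(0.1345 − 0.04001) − 149.0/(0.1345)²
  = 3334.7/0.094490 − 8236.5 = 35292 − 8236.5 = 27056 kPa
Z = PV_m/(RT) = (27056)(0.1345)/((8.314)(401.1)) = 3639.0/3334.7 = 1.091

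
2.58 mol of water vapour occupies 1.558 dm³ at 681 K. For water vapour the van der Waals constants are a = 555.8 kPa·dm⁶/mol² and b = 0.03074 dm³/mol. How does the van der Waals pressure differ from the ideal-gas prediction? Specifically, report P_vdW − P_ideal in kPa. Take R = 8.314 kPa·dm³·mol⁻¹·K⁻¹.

ΔP ≈ -1021 kPa

Ideal: P_ideal = nRT/V = (2.58)(8.314)(681)/1.558 = 9375.82 kPa
vdW: P = nRT/(V − nb) − a n²/V² = 14607.5/1.47869 − 3699.63/2.42736 = 9878.68 − 1524.14 = 8354.54 kPa
ΔP = 8354.54 − 9375.82 = -1021 kPa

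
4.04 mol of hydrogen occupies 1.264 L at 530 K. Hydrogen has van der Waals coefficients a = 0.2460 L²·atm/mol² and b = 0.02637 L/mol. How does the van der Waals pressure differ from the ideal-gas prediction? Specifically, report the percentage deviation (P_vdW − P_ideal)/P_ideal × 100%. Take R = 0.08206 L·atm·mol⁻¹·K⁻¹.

Ideal: P_ideal = nRT/V = (4.04)(0.08206)(530)/1.264 = 139.009 atm
vdW: P = nRT/(V − nb) − a n²/V² = 175.707/1.15747 − 4.01511/1.59770 = 151.803 − 2.51306 = 149.290 atm
% deviation = (149.290 − 139.009)/139.009 × 100% = 7.40%

7.40 %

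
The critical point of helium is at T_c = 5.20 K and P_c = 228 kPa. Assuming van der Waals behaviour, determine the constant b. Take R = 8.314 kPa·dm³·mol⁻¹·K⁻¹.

From T_c = 8a/(27Rb) and P_c = a/(27b²): b = R T_c/(8 P_c).
b = (8.314)(5.20)/(8×228) = 43.233/1824.0 = 0.02370 dm³/mol

b ≈ 0.02370 dm³/mol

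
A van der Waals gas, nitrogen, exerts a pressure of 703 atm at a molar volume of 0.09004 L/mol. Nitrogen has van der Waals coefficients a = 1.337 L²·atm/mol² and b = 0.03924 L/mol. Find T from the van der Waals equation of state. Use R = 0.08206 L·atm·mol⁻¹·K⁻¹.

T ≈ 537.3 K

T = (P + a/V_m²)(V_m − b)/R
P + a/V_m² = 703 + 1.337/(0.09004)² = 867.92 atm
V_m − b = 0.09004 − 0.03924 = 0.050800 L/mol
T = (867.92)(0.050800)/0.08206 = 537.3 K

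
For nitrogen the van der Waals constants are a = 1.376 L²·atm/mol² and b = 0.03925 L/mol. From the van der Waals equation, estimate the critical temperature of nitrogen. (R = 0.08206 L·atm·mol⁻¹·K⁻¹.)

For a van der Waals gas, T_c = 8a/(27Rb).
T_c = 8×1.376/(27×0.08206×0.03925) = 11.008/0.086963 = 126.6 K

T_c ≈ 126.6 K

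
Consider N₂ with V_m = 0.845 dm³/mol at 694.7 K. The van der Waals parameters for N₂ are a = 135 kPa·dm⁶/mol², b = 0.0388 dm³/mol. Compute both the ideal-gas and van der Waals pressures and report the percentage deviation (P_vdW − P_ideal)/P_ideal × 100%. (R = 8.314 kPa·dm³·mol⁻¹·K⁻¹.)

Ideal: P_ideal = RT/V_m = (8.314)(694.7)/0.845 = 6835.19 kPa
vdW: P = RT/(V_m − b) − a/V_m² = 5775.74/0.806200 − 135/0.714025 = 7164.15 − 189.069 = 6975.08 kPa
% deviation = (6975.08 − 6835.19)/6835.19 × 100% = 2.05%

2.05 %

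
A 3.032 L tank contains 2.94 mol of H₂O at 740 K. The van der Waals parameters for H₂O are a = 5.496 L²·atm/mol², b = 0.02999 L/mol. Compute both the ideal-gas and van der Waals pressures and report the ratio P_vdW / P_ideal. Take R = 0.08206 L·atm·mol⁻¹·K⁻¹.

Ideal: P_ideal = nRT/V = (2.94)(0.08206)(740)/3.032 = 58.8818 atm
vdW: P = nRT/(V − nb) − a n²/V² = 178.530/2.94383 − 47.5052/9.19302 = 60.6455 − 5.16753 = 55.4780 atm
Ratio = 55.4780/58.8818 = 0.9422

P_vdW / P_ideal ≈ 0.9422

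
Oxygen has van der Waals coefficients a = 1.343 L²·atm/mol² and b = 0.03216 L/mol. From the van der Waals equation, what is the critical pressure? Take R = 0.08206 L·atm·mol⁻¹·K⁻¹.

P_c ≈ 48.09 atm

For a van der Waals gas, P_c = a/(27b²).
P_c = 1.343/(27×(0.03216)²) = 1.343/0.027925 = 48.09 atm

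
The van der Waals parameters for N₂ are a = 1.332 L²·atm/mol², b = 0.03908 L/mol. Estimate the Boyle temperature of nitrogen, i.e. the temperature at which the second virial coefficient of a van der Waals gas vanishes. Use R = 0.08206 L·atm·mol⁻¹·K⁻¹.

For a van der Waals gas the second virial coefficient B₂ = b − a/(RT) vanishes at T_B = a/(Rb).
T_B = 1.332/(0.08206×0.03908) = 1.332/0.0032069 = 415.4 K

T_B ≈ 415.4 K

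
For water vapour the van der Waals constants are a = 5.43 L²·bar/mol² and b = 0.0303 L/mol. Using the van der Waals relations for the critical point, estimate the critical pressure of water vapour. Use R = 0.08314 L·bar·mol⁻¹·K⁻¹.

For a van der Waals gas, P_c = a/(27b²).
P_c = 5.43/(27×(0.0303)²) = 5.43/0.024788 = 219.1 bar

P_c ≈ 219.1 bar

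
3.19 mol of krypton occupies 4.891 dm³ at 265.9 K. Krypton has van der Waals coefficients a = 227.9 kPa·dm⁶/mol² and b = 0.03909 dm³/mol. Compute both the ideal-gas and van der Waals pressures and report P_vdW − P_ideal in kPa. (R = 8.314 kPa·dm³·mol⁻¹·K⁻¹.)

Ideal: P_ideal = nRT/V = (3.19)(8.314)(265.9)/4.891 = 1441.85 kPa
vdW: P = nRT/(V − nb) − a n²/V² = 7052.11/4.76630 − 2319.13/23.9219 = 1479.58 − 96.9459 = 1382.63 kPa
ΔP = 1382.63 − 1441.85 = -59.2 kPa

ΔP ≈ -59.2 kPa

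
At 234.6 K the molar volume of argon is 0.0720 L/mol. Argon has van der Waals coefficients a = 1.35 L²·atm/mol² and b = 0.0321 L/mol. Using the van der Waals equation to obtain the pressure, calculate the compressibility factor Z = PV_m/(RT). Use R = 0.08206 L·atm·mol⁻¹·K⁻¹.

P = RT/(V_m − b) − a/V_m² = (0.08206)(234.6)/(0.0720 − 0.0321) − 1.35/(0.0720)²
  = 19.251/0.039900 − 260.42 = 482.48 − 260.42 = 222.06 atm
Z = PV_m/(RT) = (222.06)(0.0720)/((0.08206)(234.6)) = 15.988/19.251 = 0.8305

Z ≈ 0.8305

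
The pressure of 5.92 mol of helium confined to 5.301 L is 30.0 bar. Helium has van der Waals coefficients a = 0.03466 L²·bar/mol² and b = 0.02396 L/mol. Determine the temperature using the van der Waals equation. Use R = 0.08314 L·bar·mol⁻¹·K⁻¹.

T ≈ 314.9 K

T = (P + a n²/V²)(V − nb)/(nR)
P + a n²/V² = 30.0 + (0.03466)(5.92)²/(5.301)² = 30.043 bar
V − nb = 5.301 − (5.92)(0.02396) = 5.1592 L
T = (30.043)(5.1592)/((5.92)(0.08314)) = 314.9 K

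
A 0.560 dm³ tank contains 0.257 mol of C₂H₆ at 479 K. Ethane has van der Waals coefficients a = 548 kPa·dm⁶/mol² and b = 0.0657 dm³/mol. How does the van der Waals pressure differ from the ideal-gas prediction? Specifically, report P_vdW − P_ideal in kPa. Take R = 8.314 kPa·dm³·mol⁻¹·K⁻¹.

ΔP ≈ -58.6 kPa

Ideal: P_ideal = nRT/V = (0.257)(8.314)(479)/0.560 = 1827.64 kPa
vdW: P = nRT/(V − nb) − a n²/V² = 1023.48/0.543115 − 36.1949/0.313600 = 1884.46 − 115.417 = 1769.04 kPa
ΔP = 1769.04 − 1827.64 = -58.6 kPa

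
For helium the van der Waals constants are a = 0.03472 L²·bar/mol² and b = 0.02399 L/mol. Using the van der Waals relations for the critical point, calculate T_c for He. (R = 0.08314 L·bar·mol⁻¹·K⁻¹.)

T_c ≈ 5.158 K

For a van der Waals gas, T_c = 8a/(27Rb).
T_c = 8×0.03472/(27×0.08314×0.02399) = 0.27776/0.053852 = 5.158 K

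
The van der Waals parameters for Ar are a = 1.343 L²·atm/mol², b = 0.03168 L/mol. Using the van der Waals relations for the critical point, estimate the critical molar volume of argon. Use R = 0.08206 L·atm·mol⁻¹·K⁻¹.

For a van der Waals gas, V_m,c = 3b.
V_m,c = 3×0.03168 = 0.09504 L/mol

V_m,c ≈ 0.09504 L/mol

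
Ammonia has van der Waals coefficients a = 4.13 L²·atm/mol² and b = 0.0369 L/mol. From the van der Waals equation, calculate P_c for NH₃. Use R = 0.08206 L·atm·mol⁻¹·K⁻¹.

For a van der Waals gas, P_c = a/(27b²).
P_c = 4.13/(27×(0.0369)²) = 4.13/0.036763 = 112.3 atm

P_c ≈ 112.3 atm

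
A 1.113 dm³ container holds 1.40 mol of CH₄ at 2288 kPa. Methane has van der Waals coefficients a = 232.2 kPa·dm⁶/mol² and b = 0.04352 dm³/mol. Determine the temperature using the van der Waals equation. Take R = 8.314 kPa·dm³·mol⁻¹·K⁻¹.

T = (P + a n²/V²)(V − nb)/(nR)
P + a n²/V² = 2288 + (232.2)(1.40)²/(1.113)² = 2655.4 kPa
V − nb = 1.113 − (1.40)(0.04352) = 1.0521 dm³
T = (2655.4)(1.0521)/((1.40)(8.314)) = 240.0 K

T ≈ 240.0 K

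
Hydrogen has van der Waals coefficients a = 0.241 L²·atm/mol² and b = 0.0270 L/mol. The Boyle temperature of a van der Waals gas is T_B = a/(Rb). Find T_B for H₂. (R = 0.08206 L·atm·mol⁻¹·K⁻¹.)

For a van der Waals gas the second virial coefficient B₂ = b − a/(RT) vanishes at T_B = a/(Rb).
T_B = 0.241/(0.08206×0.0270) = 0.241/0.0022156 = 108.8 K

T_B ≈ 108.8 K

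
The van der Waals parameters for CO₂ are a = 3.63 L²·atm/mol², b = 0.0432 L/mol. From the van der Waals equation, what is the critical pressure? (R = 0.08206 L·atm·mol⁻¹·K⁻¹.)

P_c ≈ 72.04 atm

For a van der Waals gas, P_c = a/(27b²).
P_c = 3.63/(27×(0.0432)²) = 3.63/0.050388 = 72.04 atm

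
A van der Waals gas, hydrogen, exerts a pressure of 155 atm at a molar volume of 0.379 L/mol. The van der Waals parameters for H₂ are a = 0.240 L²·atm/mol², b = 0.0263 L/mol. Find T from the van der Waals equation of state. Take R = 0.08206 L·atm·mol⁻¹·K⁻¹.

T ≈ 673.4 K

T = (P + a/V_m²)(V_m − b)/R
P + a/V_m² = 155 + 0.240/(0.379)² = 156.67 atm
V_m − b = 0.379 − 0.0263 = 0.35270 L/mol
T = (156.67)(0.35270)/0.08206 = 673.4 K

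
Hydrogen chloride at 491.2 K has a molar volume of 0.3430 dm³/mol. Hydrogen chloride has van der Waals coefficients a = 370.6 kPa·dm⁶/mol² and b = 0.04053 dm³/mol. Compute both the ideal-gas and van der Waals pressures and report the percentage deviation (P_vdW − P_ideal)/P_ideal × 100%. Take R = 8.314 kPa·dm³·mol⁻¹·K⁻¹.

Ideal: P_ideal = RT/V_m = (8.314)(491.2)/0.3430 = 11906.2 kPa
vdW: P = RT/(V_m − b) − a/V_m² = 4083.84/0.302470 − 370.6/0.117649 = 13501.6 − 3150.05 = 10351.6 kPa
% deviation = (10351.6 − 11906.2)/11906.2 × 100% = -13.06%

-13.06 %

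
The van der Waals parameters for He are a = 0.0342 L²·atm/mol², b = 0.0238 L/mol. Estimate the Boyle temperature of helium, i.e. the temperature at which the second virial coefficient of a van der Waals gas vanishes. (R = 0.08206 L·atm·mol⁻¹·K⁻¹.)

For a van der Waals gas the second virial coefficient B₂ = b − a/(RT) vanishes at T_B = a/(Rb).
T_B = 0.0342/(0.08206×0.0238) = 0.0342/0.0019530 = 17.51 K

T_B ≈ 17.51 K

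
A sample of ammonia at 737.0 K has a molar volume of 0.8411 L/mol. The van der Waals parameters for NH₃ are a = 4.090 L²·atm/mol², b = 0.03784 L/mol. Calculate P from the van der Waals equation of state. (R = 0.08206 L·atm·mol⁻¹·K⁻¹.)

P ≈ 69.51 atm

P = RT/(V_m − b) − a/V_m²
RT/(V_m − b) = (0.08206)(737.0)/(0.8411 − 0.03784) = 60.478/0.80326 = 75.291 atm
a/V_m² = 4.090/(0.8411)² = 5.7813 atm
P = 75.291 − 5.7813 = 69.51 atm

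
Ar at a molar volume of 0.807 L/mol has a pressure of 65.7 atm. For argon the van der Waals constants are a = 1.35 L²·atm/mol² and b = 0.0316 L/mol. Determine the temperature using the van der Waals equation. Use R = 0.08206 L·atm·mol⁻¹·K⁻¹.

T ≈ 640.4 K

T = (P + a/V_m²)(V_m − b)/R
P + a/V_m² = 65.7 + 1.35/(0.807)² = 67.773 atm
V_m − b = 0.807 − 0.0316 = 0.77540 L/mol
T = (67.773)(0.77540)/0.08206 = 640.4 K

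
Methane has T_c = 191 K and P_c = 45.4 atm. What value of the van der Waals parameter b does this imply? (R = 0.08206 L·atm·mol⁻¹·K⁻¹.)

b ≈ 0.04315 L/mol

From T_c = 8a/(27Rb) and P_c = a/(27b²): b = R T_c/(8 P_c).
b = (0.08206)(191)/(8×45.4) = 15.673/363.20 = 0.04315 L/mol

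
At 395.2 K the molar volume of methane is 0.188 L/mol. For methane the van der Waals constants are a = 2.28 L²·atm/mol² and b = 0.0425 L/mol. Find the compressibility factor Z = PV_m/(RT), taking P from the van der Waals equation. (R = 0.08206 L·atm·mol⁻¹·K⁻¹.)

P = RT/(V_m − b) − a/V_m² = (0.08206)(395.2)/(0.188 − 0.0425) − 2.28/(0.188)²
  = 32.430/0.14550 − 64.509 = 222.89 − 64.509 = 158.38 atm
Z = PV_m/(RT) = (158.38)(0.188)/((0.08206)(395.2)) = 29.775/32.430 = 0.9181

Z ≈ 0.9181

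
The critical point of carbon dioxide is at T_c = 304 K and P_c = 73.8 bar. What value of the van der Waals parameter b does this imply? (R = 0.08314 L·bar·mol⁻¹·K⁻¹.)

From T_c = 8a/(27Rb) and P_c = a/(27b²): b = R T_c/(8 P_c).
b = (0.08314)(304)/(8×73.8) = 25.275/590.40 = 0.04281 L/mol

b ≈ 0.04281 L/mol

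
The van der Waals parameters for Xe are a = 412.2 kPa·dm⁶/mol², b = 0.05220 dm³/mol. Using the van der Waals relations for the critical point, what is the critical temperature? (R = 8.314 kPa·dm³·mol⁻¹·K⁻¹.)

For a van der Waals gas, T_c = 8a/(27Rb).
T_c = 8×412.2/(27×8.314×0.05220) = 3297.6/11.718 = 281.4 K

T_c ≈ 281.4 K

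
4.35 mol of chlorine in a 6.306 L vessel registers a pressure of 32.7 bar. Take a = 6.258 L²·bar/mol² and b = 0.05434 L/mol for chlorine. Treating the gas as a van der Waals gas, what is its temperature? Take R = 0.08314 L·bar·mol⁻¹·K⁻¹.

T ≈ 598.8 K

T = (P + a n²/V²)(V − nb)/(nR)
P + a n²/V² = 32.7 + (6.258)(4.35)²/(6.306)² = 35.678 bar
V − nb = 6.306 − (4.35)(0.05434) = 6.0696 L
T = (35.678)(6.0696)/((4.35)(0.08314)) = 598.8 K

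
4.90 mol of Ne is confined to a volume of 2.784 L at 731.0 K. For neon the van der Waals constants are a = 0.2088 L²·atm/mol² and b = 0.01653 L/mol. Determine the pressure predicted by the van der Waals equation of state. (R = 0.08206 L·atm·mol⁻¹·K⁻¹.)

P ≈ 108.1 atm

P = nRT/(V − nb) − a n²/V²
nRT/(V − nb) = (4.90)(0.08206)(731.0)/(2.784 − 4.90×0.01653) = 293.93/2.7030 = 108.74 atm
a n²/V² = (0.2088)(4.90)²/(2.784)² = 0.64682 atm
P = 108.74 − 0.64682 = 108.1 atm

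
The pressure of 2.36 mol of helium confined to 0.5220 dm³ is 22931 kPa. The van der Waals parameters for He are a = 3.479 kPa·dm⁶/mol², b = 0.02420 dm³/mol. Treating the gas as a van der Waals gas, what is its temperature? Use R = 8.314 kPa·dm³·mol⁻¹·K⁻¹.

T ≈ 545.0 K

T = (P + a n²/V²)(V − nb)/(nR)
P + a n²/V² = 22931 + (3.479)(2.36)²/(0.5220)² = 23002 kPa
V − nb = 0.5220 − (2.36)(0.02420) = 0.46489 dm³
T = (23002)(0.46489)/((2.36)(8.314)) = 545.0 K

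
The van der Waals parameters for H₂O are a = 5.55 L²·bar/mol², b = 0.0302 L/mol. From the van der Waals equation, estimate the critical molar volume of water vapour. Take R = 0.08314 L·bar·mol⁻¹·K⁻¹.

For a van der Waals gas, V_m,c = 3b.
V_m,c = 3×0.0302 = 0.09060 L/mol

V_m,c ≈ 0.09060 L/mol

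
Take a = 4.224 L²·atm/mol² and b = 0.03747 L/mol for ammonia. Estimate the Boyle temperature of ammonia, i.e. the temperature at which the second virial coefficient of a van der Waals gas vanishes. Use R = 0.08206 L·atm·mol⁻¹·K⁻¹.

For a van der Waals gas the second virial coefficient B₂ = b − a/(RT) vanishes at T_B = a/(Rb).
T_B = 4.224/(0.08206×0.03747) = 4.224/0.0030748 = 1374 K

T_B ≈ 1374 K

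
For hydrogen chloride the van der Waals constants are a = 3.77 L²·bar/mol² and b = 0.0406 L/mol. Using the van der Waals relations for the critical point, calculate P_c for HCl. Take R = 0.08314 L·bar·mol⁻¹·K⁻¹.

P_c ≈ 84.71 bar

For a van der Waals gas, P_c = a/(27b²).
P_c = 3.77/(27×(0.0406)²) = 3.77/0.044506 = 84.71 bar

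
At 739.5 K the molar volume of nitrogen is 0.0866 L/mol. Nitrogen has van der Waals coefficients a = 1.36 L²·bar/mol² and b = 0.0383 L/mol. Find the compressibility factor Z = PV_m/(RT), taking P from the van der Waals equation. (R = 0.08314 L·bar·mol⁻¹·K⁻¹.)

P = RT/(V_m − b) − a/V_m² = (0.08314)(739.5)/(0.0866 − 0.0383) − 1.36/(0.0866)²
  = 61.482/0.048300 − 181.34 = 1272.9 − 181.34 = 1091.6 bar
Z = PV_m/(RT) = (1091.6)(0.0866)/((0.08314)(739.5)) = 94.533/61.482 = 1.538

Z ≈ 1.538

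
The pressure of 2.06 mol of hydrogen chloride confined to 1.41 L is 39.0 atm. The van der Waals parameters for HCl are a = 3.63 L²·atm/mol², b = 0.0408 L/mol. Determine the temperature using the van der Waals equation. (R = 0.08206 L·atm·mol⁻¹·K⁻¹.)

T = (P + a n²/V²)(V − nb)/(nR)
P + a n²/V² = 39.0 + (3.63)(2.06)²/(1.41)² = 46.748 atm
V − nb = 1.41 − (2.06)(0.0408) = 1.3260 L
T = (46.748)(1.3260)/((2.06)(0.08206)) = 366.7 K

T ≈ 366.7 K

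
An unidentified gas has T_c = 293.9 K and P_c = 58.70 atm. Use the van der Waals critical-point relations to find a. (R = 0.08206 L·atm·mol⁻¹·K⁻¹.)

a ≈ 4.180 L²·atm/mol²

From T_c = 8a/(27Rb) and P_c = a/(27b²): a = 27 R² T_c²/(64 P_c).
a = 27×(0.08206)²×(293.9)²/(64×58.70) = 15705/3756.8 = 4.180 L²·atm/mol²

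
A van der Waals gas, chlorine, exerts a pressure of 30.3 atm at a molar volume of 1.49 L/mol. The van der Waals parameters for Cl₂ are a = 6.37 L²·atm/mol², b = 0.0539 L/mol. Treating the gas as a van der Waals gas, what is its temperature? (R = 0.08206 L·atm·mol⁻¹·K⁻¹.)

T = (P + a/V_m²)(V_m − b)/R
P + a/V_m² = 30.3 + 6.37/(1.49)² = 33.169 atm
V_m − b = 1.49 − 0.0539 = 1.4361 L/mol
T = (33.169)(1.4361)/0.08206 = 580.5 K

T ≈ 580.5 K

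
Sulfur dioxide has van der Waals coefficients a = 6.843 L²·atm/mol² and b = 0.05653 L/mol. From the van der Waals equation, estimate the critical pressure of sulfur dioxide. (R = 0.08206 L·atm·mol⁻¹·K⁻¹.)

For a van der Waals gas, P_c = a/(27b²).
P_c = 6.843/(27×(0.05653)²) = 6.843/0.086282 = 79.31 atm

P_c ≈ 79.31 atm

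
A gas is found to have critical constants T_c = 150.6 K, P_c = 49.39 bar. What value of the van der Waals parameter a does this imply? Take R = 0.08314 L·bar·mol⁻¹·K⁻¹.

a ≈ 1.339 L²·bar/mol²

From T_c = 8a/(27Rb) and P_c = a/(27b²): a = 27 R² T_c²/(64 P_c).
a = 27×(0.08314)²×(150.6)²/(64×49.39) = 4232.9/3161.0 = 1.339 L²·bar/mol²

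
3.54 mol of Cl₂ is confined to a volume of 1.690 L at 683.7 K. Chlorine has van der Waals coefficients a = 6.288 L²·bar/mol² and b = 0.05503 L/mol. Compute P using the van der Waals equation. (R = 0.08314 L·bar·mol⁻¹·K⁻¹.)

P ≈ 107.0 bar

P = nRT/(V − nb) − a n²/V²
nRT/(V − nb) = (3.54)(0.08314)(683.7)/(1.690 − 3.54×0.05503) = 201.22/1.4952 = 134.58 bar
a n²/V² = (6.288)(3.54)²/(1.690)² = 27.590 bar
P = 134.58 − 27.590 = 107.0 bar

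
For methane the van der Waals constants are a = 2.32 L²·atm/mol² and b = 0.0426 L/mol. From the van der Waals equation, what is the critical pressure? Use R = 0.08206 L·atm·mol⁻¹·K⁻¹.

P_c ≈ 47.35 atm

For a van der Waals gas, P_c = a/(27b²).
P_c = 2.32/(27×(0.0426)²) = 2.32/0.048999 = 47.35 atm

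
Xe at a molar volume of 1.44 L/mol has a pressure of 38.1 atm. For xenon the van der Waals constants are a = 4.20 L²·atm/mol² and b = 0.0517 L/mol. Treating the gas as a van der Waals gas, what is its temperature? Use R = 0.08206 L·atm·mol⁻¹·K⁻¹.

T = (P + a/V_m²)(V_m − b)/R
P + a/V_m² = 38.1 + 4.20/(1.44)² = 40.125 atm
V_m − b = 1.44 − 0.0517 = 1.3883 L/mol
T = (40.125)(1.3883)/0.08206 = 678.8 K

T ≈ 678.8 K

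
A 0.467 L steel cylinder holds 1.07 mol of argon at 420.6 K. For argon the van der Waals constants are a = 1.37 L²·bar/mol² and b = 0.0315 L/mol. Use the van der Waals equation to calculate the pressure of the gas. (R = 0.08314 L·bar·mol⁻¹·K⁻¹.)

P ≈ 79.16 bar

P = nRT/(V − nb) − a n²/V²
nRT/(V − nb) = (1.07)(0.08314)(420.6)/(0.467 − 1.07×0.0315) = 37.416/0.43330 = 86.351 bar
a n²/V² = (1.37)(1.07)²/(0.467)² = 7.1921 bar
P = 86.351 − 7.1921 = 79.16 bar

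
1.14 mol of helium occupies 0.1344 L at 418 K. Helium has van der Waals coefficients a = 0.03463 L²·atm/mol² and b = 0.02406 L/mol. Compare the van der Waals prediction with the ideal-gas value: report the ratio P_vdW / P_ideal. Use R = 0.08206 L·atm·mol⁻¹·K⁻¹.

Ideal: P_ideal = nRT/V = (1.14)(0.08206)(418)/0.1344 = 290.947 atm
vdW: P = nRT/(V − nb) − a n²/V² = 39.1032/0.106972 − 0.0450051/0.0180634 = 365.546 − 2.49151 = 363.054 atm
Ratio = 363.054/290.947 = 1.248

P_vdW / P_ideal ≈ 1.248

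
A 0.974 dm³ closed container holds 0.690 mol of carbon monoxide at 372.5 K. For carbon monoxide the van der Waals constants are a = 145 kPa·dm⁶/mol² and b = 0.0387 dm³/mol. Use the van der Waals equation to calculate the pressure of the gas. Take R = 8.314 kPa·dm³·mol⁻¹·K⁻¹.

P ≈ 2183 kPa

P = nRT/(V − nb) − a n²/V²
nRT/(V − nb) = (0.690)(8.314)(372.5)/(0.974 − 0.690×0.0387) = 2136.9/0.94730 = 2255.8 kPa
a n²/V² = (145)(0.690)²/(0.974)² = 72.769 kPa
P = 2255.8 − 72.769 = 2183 kPa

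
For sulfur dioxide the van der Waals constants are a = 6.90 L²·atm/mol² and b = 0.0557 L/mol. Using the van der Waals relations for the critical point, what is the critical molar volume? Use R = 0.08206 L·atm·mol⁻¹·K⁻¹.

V_m,c ≈ 0.1671 L/mol

For a van der Waals gas, V_m,c = 3b.
V_m,c = 3×0.0557 = 0.1671 L/mol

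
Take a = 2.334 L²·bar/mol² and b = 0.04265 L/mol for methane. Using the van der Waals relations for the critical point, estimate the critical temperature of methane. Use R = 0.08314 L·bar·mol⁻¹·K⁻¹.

T_c ≈ 195.0 K

For a van der Waals gas, T_c = 8a/(27Rb).
T_c = 8×2.334/(27×0.08314×0.04265) = 18.672/0.095740 = 195.0 K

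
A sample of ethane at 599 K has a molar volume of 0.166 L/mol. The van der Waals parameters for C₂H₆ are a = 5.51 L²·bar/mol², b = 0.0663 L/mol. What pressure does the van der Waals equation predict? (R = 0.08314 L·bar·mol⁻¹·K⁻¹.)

P ≈ 299.6 bar

P = RT/(V_m − b) − a/V_m²
RT/(V_m − b) = (0.08314)(599)/(0.166 − 0.0663) = 49.801/0.099700 = 499.51 bar
a/V_m² = 5.51/(0.166)² = 199.96 bar
P = 499.51 − 199.96 = 299.6 bar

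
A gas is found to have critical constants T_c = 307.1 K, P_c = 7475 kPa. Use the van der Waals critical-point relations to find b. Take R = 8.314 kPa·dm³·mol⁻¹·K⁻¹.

From T_c = 8a/(27Rb) and P_c = a/(27b²): b = R T_c/(8 P_c).
b = (8.314)(307.1)/(8×7475) = 2553.2/59800 = 0.04270 dm³/mol

b ≈ 0.04270 dm³/mol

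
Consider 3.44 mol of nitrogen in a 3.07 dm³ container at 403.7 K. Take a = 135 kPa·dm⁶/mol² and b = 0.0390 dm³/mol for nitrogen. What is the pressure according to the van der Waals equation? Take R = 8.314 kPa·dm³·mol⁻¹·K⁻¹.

P ≈ 3763 kPa

P = nRT/(V − nb) − a n²/V²
nRT/(V − nb) = (3.44)(8.314)(403.7)/(3.07 − 3.44×0.0390) = 11546/2.9358 = 3932.8 kPa
a n²/V² = (135)(3.44)²/(3.07)² = 169.50 kPa
P = 3932.8 − 169.50 = 3763 kPa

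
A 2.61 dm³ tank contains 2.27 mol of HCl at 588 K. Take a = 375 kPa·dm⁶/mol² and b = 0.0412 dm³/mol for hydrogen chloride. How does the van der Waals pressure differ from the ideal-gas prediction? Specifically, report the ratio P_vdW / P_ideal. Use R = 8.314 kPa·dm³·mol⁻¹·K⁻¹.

P_vdW / P_ideal ≈ 0.9704

Ideal: P_ideal = nRT/V = (2.27)(8.314)(588)/2.61 = 4251.80 kPa
vdW: P = nRT/(V − nb) − a n²/V² = 11097.2/2.51648 − 1932.34/6.81210 = 4409.81 − 283.663 = 4126.15 kPa
Ratio = 4126.15/4251.80 = 0.9704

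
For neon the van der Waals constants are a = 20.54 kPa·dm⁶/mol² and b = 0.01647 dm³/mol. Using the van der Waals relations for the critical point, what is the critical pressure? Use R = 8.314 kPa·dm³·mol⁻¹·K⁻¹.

For a van der Waals gas, P_c = a/(27b²).
P_c = 20.54/(27×(0.01647)²) = 20.54/0.0073240 = 2804 kPa

P_c ≈ 2804 kPa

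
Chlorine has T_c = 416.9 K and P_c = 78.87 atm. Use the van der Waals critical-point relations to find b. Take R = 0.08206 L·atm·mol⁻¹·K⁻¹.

From T_c = 8a/(27Rb) and P_c = a/(27b²): b = R T_c/(8 P_c).
b = (0.08206)(416.9)/(8×78.87) = 34.211/630.96 = 0.05422 L/mol

b ≈ 0.05422 L/mol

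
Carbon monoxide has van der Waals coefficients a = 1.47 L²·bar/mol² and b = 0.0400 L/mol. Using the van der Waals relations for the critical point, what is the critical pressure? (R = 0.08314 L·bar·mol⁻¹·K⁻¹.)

For a van der Waals gas, P_c = a/(27b²).
P_c = 1.47/(27×(0.0400)²) = 1.47/0.043200 = 34.03 bar

P_c ≈ 34.03 bar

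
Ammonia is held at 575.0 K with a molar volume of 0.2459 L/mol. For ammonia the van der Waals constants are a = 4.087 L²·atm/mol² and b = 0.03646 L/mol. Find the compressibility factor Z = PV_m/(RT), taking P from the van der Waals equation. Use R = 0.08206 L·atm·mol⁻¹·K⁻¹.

P = RT/(V_m − b) − a/V_m² = (0.08206)(575.0)/(0.2459 − 0.03646) − 4.087/(0.2459)²
  = 47.185/0.20944 − 67.591 = 225.29 − 67.591 = 157.70 atm
Z = PV_m/(RT) = (157.70)(0.2459)/((0.08206)(575.0)) = 38.778/47.185 = 0.8218

Z ≈ 0.8218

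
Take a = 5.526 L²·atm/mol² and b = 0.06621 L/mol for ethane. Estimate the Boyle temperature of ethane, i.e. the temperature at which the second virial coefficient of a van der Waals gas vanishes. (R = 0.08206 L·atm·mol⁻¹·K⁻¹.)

T_B ≈ 1017 K

For a van der Waals gas the second virial coefficient B₂ = b − a/(RT) vanishes at T_B = a/(Rb).
T_B = 5.526/(0.08206×0.06621) = 5.526/0.0054332 = 1017 K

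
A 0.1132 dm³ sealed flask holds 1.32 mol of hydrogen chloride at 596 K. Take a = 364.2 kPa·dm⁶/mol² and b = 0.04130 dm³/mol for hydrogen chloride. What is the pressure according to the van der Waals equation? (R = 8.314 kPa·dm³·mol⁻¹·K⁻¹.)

P = nRT/(V − nb) − a n²/V²
nRT/(V − nb) = (1.32)(8.314)(596)/(0.1132 − 1.32×0.04130) = 6540.8/0.058684 = 111458 kPa
a n²/V² = (364.2)(1.32)²/(0.1132)² = 49522 kPa
P = 111458 − 49522 = 61936 kPa

P ≈ 61936 kPa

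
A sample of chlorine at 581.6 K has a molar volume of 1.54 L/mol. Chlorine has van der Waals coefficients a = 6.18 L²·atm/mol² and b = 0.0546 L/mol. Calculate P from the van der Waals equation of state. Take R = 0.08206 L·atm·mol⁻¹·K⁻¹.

P ≈ 29.52 atm

P = RT/(V_m − b) − a/V_m²
RT/(V_m − b) = (0.08206)(581.6)/(1.54 − 0.0546) = 47.726/1.4854 = 32.130 atm
a/V_m² = 6.18/(1.54)² = 2.6058 atm
P = 32.130 − 2.6058 = 29.52 atm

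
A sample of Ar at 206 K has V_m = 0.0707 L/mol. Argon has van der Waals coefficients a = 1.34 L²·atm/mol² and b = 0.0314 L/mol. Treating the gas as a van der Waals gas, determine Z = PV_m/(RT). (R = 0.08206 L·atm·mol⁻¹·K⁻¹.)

P = RT/(V_m − b) − a/V_m² = (0.08206)(206)/(0.0707 − 0.0314) − 1.34/(0.0707)²
  = 16.904/0.039300 − 268.08 = 430.13 − 268.08 = 162.05 atm
Z = PV_m/(RT) = (162.05)(0.0707)/((0.08206)(206)) = 11.457/16.904 = 0.6778

Z ≈ 0.6778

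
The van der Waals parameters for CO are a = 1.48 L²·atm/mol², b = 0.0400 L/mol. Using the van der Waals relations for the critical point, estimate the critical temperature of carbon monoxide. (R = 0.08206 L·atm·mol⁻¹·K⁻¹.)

T_c ≈ 133.6 K

For a van der Waals gas, T_c = 8a/(27Rb).
T_c = 8×1.48/(27×0.08206×0.0400) = 11.840/0.088625 = 133.6 K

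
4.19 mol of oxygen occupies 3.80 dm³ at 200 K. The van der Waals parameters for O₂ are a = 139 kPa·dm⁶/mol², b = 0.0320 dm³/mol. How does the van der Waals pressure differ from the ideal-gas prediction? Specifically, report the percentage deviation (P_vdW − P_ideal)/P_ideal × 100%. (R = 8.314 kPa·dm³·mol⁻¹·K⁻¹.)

Ideal: P_ideal = nRT/V = (4.19)(8.314)(200)/3.80 = 1833.46 kPa
vdW: P = nRT/(V − nb) − a n²/V² = 6967.13/3.66592 − 2440.30/14.4400 = 1900.51 − 168.996 = 1731.51 kPa
% deviation = (1731.51 − 1833.46)/1833.46 × 100% = -5.56%

-5.56 %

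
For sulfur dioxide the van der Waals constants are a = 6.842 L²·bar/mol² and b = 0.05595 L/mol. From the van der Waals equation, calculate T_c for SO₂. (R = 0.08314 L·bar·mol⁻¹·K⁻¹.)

For a van der Waals gas, T_c = 8a/(27Rb).
T_c = 8×6.842/(27×0.08314×0.05595) = 54.736/0.12560 = 435.8 K

T_c ≈ 435.8 K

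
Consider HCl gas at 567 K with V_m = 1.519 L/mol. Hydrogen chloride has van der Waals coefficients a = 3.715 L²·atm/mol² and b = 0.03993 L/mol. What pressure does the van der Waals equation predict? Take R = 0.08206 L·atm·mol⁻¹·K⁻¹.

P ≈ 29.85 atm

P = RT/(V_m − b) − a/V_m²
RT/(V_m − b) = (0.08206)(567)/(1.519 − 0.03993) = 46.528/1.4791 = 31.457 atm
a/V_m² = 3.715/(1.519)² = 1.6101 atm
P = 31.457 − 1.6101 = 29.85 atm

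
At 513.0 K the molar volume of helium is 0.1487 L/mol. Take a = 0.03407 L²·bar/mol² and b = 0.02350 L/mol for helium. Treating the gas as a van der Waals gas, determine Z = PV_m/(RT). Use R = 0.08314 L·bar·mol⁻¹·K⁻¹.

Z ≈ 1.182

P = RT/(V_m − b) − a/V_m² = (0.08314)(513.0)/(0.1487 − 0.02350) − 0.03407/(0.1487)²
  = 42.651/0.12520 − 1.5408 = 340.66 − 1.5408 = 339.12 bar
Z = PV_m/(RT) = (339.12)(0.1487)/((0.08314)(513.0)) = 50.427/42.651 = 1.182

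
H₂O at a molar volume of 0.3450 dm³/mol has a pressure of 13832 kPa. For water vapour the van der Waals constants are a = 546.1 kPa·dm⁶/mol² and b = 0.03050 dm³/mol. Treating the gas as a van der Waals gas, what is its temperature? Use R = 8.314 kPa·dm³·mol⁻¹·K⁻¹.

T = (P + a/V_m²)(V_m − b)/R
P + a/V_m² = 13832 + 546.1/(0.3450)² = 18420 kPa
V_m − b = 0.3450 − 0.03050 = 0.31450 dm³/mol
T = (18420)(0.31450)/8.314 = 696.8 K

T ≈ 696.8 K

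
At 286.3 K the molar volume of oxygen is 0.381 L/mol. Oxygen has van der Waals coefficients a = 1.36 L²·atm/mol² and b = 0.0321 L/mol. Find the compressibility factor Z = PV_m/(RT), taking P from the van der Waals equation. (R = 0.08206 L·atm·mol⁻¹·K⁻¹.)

Z ≈ 0.9401

P = RT/(V_m − b) − a/V_m² = (0.08206)(286.3)/(0.381 − 0.0321) − 1.36/(0.381)²
  = 23.494/0.34890 − 9.3689 = 67.337 − 9.3689 = 57.968 atm
Z = PV_m/(RT) = (57.968)(0.381)/((0.08206)(286.3)) = 22.086/23.494 = 0.9401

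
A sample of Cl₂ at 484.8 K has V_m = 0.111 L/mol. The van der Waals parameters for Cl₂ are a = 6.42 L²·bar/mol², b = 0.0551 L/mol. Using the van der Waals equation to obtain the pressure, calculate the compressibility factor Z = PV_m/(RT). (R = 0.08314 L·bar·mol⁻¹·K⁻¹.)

P = RT/(V_m − b) − a/V_m² = (0.08314)(484.8)/(0.111 − 0.0551) − 6.42/(0.111)²
  = 40.306/0.055900 − 521.06 = 721.04 − 521.06 = 199.98 bar
Z = PV_m/(RT) = (199.98)(0.111)/((0.08314)(484.8)) = 22.198/40.306 = 0.5507

Z ≈ 0.5507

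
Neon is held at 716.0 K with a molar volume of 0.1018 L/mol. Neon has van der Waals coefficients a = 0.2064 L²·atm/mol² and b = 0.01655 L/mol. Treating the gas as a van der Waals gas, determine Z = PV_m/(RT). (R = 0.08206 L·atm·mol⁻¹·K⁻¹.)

P = RT/(V_m − b) − a/V_m² = (0.08206)(716.0)/(0.1018 − 0.01655) − 0.2064/(0.1018)²
  = 58.755/0.085250 − 19.917 = 689.21 − 19.917 = 669.29 atm
Z = PV_m/(RT) = (669.29)(0.1018)/((0.08206)(716.0)) = 68.134/58.755 = 1.160

Z ≈ 1.160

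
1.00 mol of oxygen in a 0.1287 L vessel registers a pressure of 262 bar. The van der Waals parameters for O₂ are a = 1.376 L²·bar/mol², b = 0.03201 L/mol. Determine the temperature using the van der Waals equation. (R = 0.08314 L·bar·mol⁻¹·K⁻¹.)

T = (P + a n²/V²)(V − nb)/(nR)
P + a n²/V² = 262 + (1.376)(1.00)²/(0.1287)² = 345.07 bar
V − nb = 0.1287 − (1.00)(0.03201) = 0.096690 L
T = (345.07)(0.096690)/((1.00)(0.08314)) = 401.3 K

T ≈ 401.3 K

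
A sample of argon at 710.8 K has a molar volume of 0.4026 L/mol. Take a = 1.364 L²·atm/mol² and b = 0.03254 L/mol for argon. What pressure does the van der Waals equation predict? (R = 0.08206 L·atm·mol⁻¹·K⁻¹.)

P ≈ 149.2 atm

P = RT/(V_m − b) − a/V_m²
RT/(V_m − b) = (0.08206)(710.8)/(0.4026 − 0.03254) = 58.328/0.37006 = 157.62 atm
a/V_m² = 1.364/(0.4026)² = 8.4152 atm
P = 157.62 − 8.4152 = 149.2 atm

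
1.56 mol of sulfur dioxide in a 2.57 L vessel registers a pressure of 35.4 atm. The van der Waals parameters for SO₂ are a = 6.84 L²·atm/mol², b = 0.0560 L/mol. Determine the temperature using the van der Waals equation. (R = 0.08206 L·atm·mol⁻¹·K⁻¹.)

T ≈ 735.4 K

T = (P + a n²/V²)(V − nb)/(nR)
P + a n²/V² = 35.4 + (6.84)(1.56)²/(2.57)² = 37.920 atm
V − nb = 2.57 − (1.56)(0.0560) = 2.4826 L
T = (37.920)(2.4826)/((1.56)(0.08206)) = 735.4 K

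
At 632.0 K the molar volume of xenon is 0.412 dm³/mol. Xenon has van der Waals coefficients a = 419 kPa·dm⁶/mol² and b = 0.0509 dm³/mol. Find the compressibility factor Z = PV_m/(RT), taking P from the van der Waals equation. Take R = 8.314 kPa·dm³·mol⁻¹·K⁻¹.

Z ≈ 0.9474

P = RT/(V_m − b) − a/V_m² = (8.314)(632.0)/(0.412 − 0.0509) − 419/(0.412)²
  = 5254.4/0.36110 − 2468.4 = 14551 − 2468.4 = 12083 kPa
Z = PV_m/(RT) = (12083)(0.412)/((8.314)(632.0)) = 4978.2/5254.4 = 0.9474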